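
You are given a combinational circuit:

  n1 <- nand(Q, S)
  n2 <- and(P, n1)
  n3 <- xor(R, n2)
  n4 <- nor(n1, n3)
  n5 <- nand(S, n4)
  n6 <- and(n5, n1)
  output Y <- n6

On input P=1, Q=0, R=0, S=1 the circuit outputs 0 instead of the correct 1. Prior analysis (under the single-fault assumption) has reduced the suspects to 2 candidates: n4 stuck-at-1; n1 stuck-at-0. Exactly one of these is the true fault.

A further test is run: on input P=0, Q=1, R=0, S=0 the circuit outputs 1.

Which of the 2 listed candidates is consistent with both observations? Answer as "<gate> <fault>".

Evaluate each candidate on input P=0, Q=1, R=0, S=0:
  n4 stuck-at-1: n1=1, n2=0, n3=0, n4=1 [stuck-at-1], n5=1, n6=1 → 1 — matches
  n1 stuck-at-0: n1=0 [stuck-at-0], n2=0, n3=0, n4=1, n5=1, n6=0 → 0 — eliminated
Only n4 stuck-at-1 reproduces the observed 1.

n4 stuck-at-1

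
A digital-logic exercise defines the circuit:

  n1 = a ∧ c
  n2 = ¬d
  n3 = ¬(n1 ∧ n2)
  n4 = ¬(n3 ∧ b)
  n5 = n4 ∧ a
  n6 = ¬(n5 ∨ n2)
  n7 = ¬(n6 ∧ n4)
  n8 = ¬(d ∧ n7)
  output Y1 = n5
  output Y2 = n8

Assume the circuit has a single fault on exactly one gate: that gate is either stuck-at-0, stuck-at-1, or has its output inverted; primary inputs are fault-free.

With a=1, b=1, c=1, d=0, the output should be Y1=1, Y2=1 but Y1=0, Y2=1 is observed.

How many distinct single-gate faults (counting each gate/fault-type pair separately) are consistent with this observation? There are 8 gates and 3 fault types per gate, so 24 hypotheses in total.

Fault-free: n1=1, n2=1, n3=0, n4=1, n5=1, n6=0, n7=1, n8=1 → Y1=1, Y2=1. Observed Y1=0, Y2=1.
  n1: stuck-at-0, inverted output ✓; others ✗
  n2: stuck-at-0, inverted output ✓; others ✗
  n3: stuck-at-1, inverted output ✓; others ✗
  n4: stuck-at-0, inverted output ✓; others ✗
  n5: stuck-at-0, inverted output ✓; others ✗
  n6: none of the 3 fault types match ✗
  n7: none of the 3 fault types match ✗
  n8: none of the 3 fault types match ✗
Consistent faults: {n1 stuck-at-0, n1 inverted output, n2 stuck-at-0, n2 inverted output, n3 stuck-at-1, n3 inverted output, n4 stuck-at-0, n4 inverted output, n5 stuck-at-0, n5 inverted output} — 10 in all.

10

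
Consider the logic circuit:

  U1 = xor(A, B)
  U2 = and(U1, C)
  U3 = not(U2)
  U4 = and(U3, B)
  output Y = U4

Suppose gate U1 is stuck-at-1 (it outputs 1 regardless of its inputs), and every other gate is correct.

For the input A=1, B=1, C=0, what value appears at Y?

Propagate with U1 forced: U1=1 [stuck-at-1], U2=0, U3=1, U4=1.
So Y = 1. (Same as the fault-free value — the fault is masked on this input.)

1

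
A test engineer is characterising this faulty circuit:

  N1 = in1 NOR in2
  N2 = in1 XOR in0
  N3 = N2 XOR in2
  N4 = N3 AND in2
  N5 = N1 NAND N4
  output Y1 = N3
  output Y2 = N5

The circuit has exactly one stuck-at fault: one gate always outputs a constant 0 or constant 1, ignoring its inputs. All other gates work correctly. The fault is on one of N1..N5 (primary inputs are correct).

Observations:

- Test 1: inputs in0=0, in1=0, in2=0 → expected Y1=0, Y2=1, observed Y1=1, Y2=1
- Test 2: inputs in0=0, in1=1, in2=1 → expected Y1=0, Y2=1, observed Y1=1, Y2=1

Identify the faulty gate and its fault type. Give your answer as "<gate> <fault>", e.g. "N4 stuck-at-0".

Fault-free values for test 1 (in0=0, in1=0, in2=0): N1=1, N2=0, N3=0, N4=0, N5=1, giving Y1=0, Y2=1. Observed Y1=1, Y2=1.
Test 1: faults giving observed Y1=1, Y2=1 are {N2 stuck-at-1, N3 stuck-at-1}.
Test 2 (in0=0, in1=1, in2=1): fault-free N1=0, N2=1, N3=0, N4=0, N5=1 → Y1=0, Y2=1; observed Y1=1, Y2=1. Eliminates N2 stuck-at-1.
Only N3 stuck-at-1 is consistent with every test.

N3 stuck-at-1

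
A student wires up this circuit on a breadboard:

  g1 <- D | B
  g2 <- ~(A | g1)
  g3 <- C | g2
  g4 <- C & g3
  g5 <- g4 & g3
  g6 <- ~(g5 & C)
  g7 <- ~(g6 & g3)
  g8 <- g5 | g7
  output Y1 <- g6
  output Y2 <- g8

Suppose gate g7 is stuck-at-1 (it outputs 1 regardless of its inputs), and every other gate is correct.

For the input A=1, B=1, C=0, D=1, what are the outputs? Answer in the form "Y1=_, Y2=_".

Y1=1, Y2=1

Propagate with g7 forced: g1=1, g2=0, g3=0, g4=0, g5=0, g6=1, g7=1 [stuck-at-1], g8=1.
So the outputs are Y1=1, Y2=1. (Same as the fault-free value — the fault is masked on this input.)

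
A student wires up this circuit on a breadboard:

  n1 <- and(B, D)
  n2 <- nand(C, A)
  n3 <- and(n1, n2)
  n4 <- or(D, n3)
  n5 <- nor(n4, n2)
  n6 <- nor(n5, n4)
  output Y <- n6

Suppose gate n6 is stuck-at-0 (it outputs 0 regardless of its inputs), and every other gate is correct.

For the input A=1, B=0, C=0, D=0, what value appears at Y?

Propagate with n6 forced: n1=0, n2=1, n3=0, n4=0, n5=0, n6=0 [stuck-at-0].
So Y = 0. (Without the fault it would be 1.)

0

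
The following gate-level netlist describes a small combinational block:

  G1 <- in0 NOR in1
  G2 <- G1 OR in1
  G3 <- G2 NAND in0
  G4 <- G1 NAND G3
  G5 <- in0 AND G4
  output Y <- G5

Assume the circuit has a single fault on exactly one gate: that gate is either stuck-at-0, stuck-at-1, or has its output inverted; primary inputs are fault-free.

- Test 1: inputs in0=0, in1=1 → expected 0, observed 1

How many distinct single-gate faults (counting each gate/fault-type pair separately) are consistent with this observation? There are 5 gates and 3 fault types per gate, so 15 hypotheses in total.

2

Fault-free: G1=0, G2=1, G3=1, G4=1, G5=0 → 0. Observed 1.
  G1: none of the 3 fault types match ✗
  G2: none of the 3 fault types match ✗
  G3: none of the 3 fault types match ✗
  G4: none of the 3 fault types match ✗
  G5: stuck-at-1, inverted output ✓; others ✗
Consistent faults: {G5 stuck-at-1, G5 inverted output} — 2 in all.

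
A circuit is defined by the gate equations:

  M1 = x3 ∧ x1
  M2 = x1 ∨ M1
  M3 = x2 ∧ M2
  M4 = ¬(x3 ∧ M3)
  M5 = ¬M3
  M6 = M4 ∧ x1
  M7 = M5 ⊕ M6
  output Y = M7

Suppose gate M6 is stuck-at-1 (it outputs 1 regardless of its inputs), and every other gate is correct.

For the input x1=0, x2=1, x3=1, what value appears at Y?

Propagate with M6 forced: M1=0, M2=0, M3=0, M4=1, M5=1, M6=1 [stuck-at-1], M7=0.
So Y = 0. (Without the fault it would be 1.)

0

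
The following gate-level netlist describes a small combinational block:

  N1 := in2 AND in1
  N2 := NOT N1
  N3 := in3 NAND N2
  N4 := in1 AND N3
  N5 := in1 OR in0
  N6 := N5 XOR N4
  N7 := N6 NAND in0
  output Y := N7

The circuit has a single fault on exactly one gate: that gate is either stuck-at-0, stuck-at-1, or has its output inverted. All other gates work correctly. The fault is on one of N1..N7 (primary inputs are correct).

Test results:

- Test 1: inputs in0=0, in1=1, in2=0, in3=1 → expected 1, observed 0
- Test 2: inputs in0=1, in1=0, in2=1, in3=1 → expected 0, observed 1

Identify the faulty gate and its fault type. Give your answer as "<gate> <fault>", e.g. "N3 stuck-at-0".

Fault-free values for test 1 (in0=0, in1=1, in2=0, in3=1): N1=0, N2=1, N3=0, N4=0, N5=1, N6=1, N7=1, giving Y=1. Observed 0.
Test 1: faults giving observed 0 are {N7 stuck-at-0, N7 inverted output}.
Test 2 (in0=1, in1=0, in2=1, in3=1): fault-free N1=0, N2=1, N3=0, N4=0, N5=1, N6=1, N7=0 → 0; observed 1. Eliminates N7 stuck-at-0.
Only N7 inverted output is consistent with every test.

N7 inverted output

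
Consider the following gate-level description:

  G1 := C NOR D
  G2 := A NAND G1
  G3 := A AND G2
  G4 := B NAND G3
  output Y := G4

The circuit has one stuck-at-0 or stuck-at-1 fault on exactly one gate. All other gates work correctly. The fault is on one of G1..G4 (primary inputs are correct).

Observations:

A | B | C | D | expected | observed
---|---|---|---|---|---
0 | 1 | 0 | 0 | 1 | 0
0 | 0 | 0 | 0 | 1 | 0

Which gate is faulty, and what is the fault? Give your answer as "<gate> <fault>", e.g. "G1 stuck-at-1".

Fault-free values for test 1 (A=0, B=1, C=0, D=0): G1=1, G2=1, G3=0, G4=1, giving Y=1. Observed 0.
Test 1: faults giving observed 0 are {G3 stuck-at-1, G4 stuck-at-0}.
Test 2 (A=0, B=0, C=0, D=0): fault-free G1=1, G2=1, G3=0, G4=1 → 1; observed 0. Eliminates G3 stuck-at-1.
Only G4 stuck-at-0 is consistent with every test.

G4 stuck-at-0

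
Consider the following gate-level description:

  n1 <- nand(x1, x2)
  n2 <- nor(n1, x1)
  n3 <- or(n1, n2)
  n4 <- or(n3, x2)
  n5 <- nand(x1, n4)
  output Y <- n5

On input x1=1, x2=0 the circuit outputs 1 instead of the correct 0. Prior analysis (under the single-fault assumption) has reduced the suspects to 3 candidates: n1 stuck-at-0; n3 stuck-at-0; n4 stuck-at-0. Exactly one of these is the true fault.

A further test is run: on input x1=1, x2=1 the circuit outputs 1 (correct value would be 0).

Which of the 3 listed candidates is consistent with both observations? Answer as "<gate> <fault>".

n4 stuck-at-0

Evaluate each candidate on input x1=1, x2=1:
  n1 stuck-at-0: n1=0 [stuck-at-0], n2=0, n3=0, n4=1, n5=0 → 0 — eliminated
  n3 stuck-at-0: n1=0, n2=0, n3=0 [stuck-at-0], n4=1, n5=0 → 0 — eliminated
  n4 stuck-at-0: n1=0, n2=0, n3=0, n4=0 [stuck-at-0], n5=1 → 1 — matches
Only n4 stuck-at-0 reproduces the observed 1.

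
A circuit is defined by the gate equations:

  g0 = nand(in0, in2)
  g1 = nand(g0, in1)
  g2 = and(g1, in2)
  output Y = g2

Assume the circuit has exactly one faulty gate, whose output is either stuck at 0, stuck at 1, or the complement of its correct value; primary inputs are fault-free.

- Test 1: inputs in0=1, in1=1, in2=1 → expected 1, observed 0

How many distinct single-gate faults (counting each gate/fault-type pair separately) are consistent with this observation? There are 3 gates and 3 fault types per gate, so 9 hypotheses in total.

6

Fault-free: g0=0, g1=1, g2=1 → 1. Observed 0.
  g0 stuck-at-0: output 1 ✗
  g0 stuck-at-1: output 0 ✓
  g0 inverted output: output 0 ✓
  g1 stuck-at-0: output 0 ✓
  g1 stuck-at-1: output 1 ✗
  g1 inverted output: output 0 ✓
  g2 stuck-at-0: output 0 ✓
  g2 stuck-at-1: output 1 ✗
  g2 inverted output: output 0 ✓
Consistent faults: {g0 stuck-at-1, g0 inverted output, g1 stuck-at-0, g1 inverted output, g2 stuck-at-0, g2 inverted output} — 6 in all.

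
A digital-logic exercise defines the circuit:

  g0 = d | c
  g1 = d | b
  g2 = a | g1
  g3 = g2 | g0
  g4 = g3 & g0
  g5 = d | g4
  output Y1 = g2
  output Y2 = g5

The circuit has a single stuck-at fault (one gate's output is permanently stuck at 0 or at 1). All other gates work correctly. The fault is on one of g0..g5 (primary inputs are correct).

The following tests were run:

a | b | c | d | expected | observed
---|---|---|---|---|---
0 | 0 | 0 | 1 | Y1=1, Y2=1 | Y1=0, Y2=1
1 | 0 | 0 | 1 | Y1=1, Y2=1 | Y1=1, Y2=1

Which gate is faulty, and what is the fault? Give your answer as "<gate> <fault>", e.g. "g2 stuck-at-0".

g1 stuck-at-0

Fault-free values for test 1 (a=0, b=0, c=0, d=1): g0=1, g1=1, g2=1, g3=1, g4=1, g5=1, giving Y1=1, Y2=1. Observed Y1=0, Y2=1.
Test 1: faults giving observed Y1=0, Y2=1 are {g1 stuck-at-0, g2 stuck-at-0}.
Test 2 (a=1, b=0, c=0, d=1): fault-free g0=1, g1=1, g2=1, g3=1, g4=1, g5=1 → Y1=1, Y2=1; observed Y1=1, Y2=1. Eliminates g2 stuck-at-0.
Only g1 stuck-at-0 is consistent with every test.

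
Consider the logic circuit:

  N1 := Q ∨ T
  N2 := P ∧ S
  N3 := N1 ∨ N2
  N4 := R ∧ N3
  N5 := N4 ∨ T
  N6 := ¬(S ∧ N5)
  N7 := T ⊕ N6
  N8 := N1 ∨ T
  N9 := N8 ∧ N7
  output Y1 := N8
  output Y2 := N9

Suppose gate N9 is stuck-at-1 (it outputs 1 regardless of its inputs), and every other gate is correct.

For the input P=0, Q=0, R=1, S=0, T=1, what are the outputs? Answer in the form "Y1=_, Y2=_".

Y1=1, Y2=1

Propagate with N9 forced: N1=1, N2=0, N3=1, N4=1, N5=1, N6=1, N7=0, N8=1, N9=1 [stuck-at-1].
So the outputs are Y1=1, Y2=1. (Without the fault they would be Y1=1, Y2=0.)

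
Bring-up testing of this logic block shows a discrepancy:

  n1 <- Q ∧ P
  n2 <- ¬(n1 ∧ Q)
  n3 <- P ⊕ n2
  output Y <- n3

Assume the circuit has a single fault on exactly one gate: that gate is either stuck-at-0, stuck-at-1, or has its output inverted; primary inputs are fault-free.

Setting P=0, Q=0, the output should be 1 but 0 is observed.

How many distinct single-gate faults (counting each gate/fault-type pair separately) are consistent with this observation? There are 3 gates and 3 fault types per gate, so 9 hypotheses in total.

4

Fault-free: n1=0, n2=1, n3=1 → 1. Observed 0.
  n1 stuck-at-0: output 1 ✗
  n1 stuck-at-1: output 1 ✗
  n1 inverted output: output 1 ✗
  n2 stuck-at-0: output 0 ✓
  n2 stuck-at-1: output 1 ✗
  n2 inverted output: output 0 ✓
  n3 stuck-at-0: output 0 ✓
  n3 stuck-at-1: output 1 ✗
  n3 inverted output: output 0 ✓
Consistent faults: {n2 stuck-at-0, n2 inverted output, n3 stuck-at-0, n3 inverted output} — 4 in all.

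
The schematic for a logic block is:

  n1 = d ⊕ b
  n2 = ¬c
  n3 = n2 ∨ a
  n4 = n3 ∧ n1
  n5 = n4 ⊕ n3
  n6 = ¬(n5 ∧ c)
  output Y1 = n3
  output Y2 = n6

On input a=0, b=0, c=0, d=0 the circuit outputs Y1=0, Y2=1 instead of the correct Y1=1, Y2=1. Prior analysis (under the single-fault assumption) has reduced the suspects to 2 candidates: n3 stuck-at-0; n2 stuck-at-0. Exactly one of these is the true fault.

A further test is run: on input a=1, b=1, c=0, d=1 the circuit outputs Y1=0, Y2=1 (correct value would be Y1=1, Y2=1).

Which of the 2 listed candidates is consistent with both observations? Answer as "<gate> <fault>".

Evaluate each candidate on input a=1, b=1, c=0, d=1:
  n3 stuck-at-0: n1=0, n2=1, n3=0 [stuck-at-0], n4=0, n5=0, n6=1 → Y1=0, Y2=1 — matches
  n2 stuck-at-0: n1=0, n2=0 [stuck-at-0], n3=1, n4=0, n5=1, n6=1 → Y1=1, Y2=1 — eliminated
Only n3 stuck-at-0 reproduces the observed Y1=0, Y2=1.

n3 stuck-at-0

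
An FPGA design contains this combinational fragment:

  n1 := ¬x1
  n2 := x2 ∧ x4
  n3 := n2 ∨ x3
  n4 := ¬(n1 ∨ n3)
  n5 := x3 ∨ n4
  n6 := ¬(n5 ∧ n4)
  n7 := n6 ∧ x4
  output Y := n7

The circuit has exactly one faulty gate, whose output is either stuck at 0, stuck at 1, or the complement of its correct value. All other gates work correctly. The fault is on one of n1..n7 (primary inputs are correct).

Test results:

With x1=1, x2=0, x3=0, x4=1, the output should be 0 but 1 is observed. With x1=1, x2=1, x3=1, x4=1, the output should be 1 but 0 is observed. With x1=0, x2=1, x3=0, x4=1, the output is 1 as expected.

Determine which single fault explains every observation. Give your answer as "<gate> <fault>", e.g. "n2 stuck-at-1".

n3 inverted output

Fault-free values for test 1 (x1=1, x2=0, x3=0, x4=1): n1=0, n2=0, n3=0, n4=1, n5=1, n6=0, n7=0, giving Y=0. Observed 1.
Test 1: faults giving observed 1 are {n1 stuck-at-1, n1 inverted output, n2 stuck-at-1, n2 inverted output, n3 stuck-at-1, n3 inverted output, n4 stuck-at-0, n4 inverted output, n5 stuck-at-0, n5 inverted output, n6 stuck-at-1, n6 inverted output, n7 stuck-at-1, n7 inverted output}.
Test 2 (x1=1, x2=1, x3=1, x4=1): fault-free n1=0, n2=1, n3=1, n4=0, n5=1, n6=1, n7=1 → 1; observed 0. Eliminates n1 stuck-at-1, n1 inverted output, n2 stuck-at-1, n2 inverted output, n3 stuck-at-1, n4 stuck-at-0, n5 stuck-at-0, n5 inverted output, n6 stuck-at-1, n7 stuck-at-1.
Test 3 (x1=0, x2=1, x3=0, x4=1): fault-free n1=1, n2=1, n3=1, n4=0, n5=0, n6=1, n7=1 → 1; observed 1. Eliminates n4 inverted output, n6 inverted output, n7 inverted output.
Only n3 inverted output is consistent with every test.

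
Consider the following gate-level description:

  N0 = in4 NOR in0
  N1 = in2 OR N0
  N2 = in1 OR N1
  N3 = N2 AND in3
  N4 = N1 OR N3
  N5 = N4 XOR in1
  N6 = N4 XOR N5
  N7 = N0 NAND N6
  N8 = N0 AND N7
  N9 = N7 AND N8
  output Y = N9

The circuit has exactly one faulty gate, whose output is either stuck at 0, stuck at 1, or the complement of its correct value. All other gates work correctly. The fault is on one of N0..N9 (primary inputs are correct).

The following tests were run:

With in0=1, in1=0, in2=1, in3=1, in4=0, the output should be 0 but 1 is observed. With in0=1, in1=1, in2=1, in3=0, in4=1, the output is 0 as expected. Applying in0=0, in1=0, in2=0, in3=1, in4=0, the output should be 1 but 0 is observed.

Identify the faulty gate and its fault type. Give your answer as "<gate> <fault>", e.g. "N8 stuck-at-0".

N0 inverted output

Fault-free values for test 1 (in0=1, in1=0, in2=1, in3=1, in4=0): N0=0, N1=1, N2=1, N3=1, N4=1, N5=1, N6=0, N7=1, N8=0, N9=0, giving Y=0. Observed 1.
Test 1: faults giving observed 1 are {N0 stuck-at-1, N0 inverted output, N8 stuck-at-1, N8 inverted output, N9 stuck-at-1, N9 inverted output}.
Test 2 (in0=1, in1=1, in2=1, in3=0, in4=1): fault-free N0=0, N1=1, N2=1, N3=0, N4=1, N5=0, N6=1, N7=1, N8=0, N9=0 → 0; observed 0. Eliminates N8 stuck-at-1, N8 inverted output, N9 stuck-at-1, N9 inverted output.
Test 3 (in0=0, in1=0, in2=0, in3=1, in4=0): fault-free N0=1, N1=1, N2=1, N3=1, N4=1, N5=1, N6=0, N7=1, N8=1, N9=1 → 1; observed 0. Eliminates N0 stuck-at-1.
Only N0 inverted output is consistent with every test.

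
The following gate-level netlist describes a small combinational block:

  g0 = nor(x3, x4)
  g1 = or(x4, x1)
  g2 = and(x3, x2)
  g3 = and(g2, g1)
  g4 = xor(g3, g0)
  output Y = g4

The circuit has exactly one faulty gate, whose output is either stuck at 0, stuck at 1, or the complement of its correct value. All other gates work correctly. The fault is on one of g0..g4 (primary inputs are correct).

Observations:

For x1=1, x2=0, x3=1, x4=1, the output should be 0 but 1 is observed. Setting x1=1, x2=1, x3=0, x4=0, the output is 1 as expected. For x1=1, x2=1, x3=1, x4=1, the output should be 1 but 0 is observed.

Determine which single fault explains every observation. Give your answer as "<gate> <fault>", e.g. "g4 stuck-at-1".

Fault-free values for test 1 (x1=1, x2=0, x3=1, x4=1): g0=0, g1=1, g2=0, g3=0, g4=0, giving Y=0. Observed 1.
Test 1: faults giving observed 1 are {g0 stuck-at-1, g0 inverted output, g2 stuck-at-1, g2 inverted output, g3 stuck-at-1, g3 inverted output, g4 stuck-at-1, g4 inverted output}.
Test 2 (x1=1, x2=1, x3=0, x4=0): fault-free g0=1, g1=1, g2=0, g3=0, g4=1 → 1; observed 1. Eliminates g0 inverted output, g2 stuck-at-1, g2 inverted output, g3 stuck-at-1, g3 inverted output, g4 inverted output.
Test 3 (x1=1, x2=1, x3=1, x4=1): fault-free g0=0, g1=1, g2=1, g3=1, g4=1 → 1; observed 0. Eliminates g4 stuck-at-1.
Only g0 stuck-at-1 is consistent with every test.

g0 stuck-at-1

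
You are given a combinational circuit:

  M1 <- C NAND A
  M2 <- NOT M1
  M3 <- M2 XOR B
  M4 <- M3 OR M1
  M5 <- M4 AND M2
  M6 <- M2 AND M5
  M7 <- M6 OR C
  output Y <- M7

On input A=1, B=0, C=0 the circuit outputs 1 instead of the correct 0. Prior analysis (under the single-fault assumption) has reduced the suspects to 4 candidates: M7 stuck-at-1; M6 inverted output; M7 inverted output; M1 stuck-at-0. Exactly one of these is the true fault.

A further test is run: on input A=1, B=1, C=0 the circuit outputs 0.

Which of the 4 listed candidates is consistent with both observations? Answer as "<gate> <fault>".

M1 stuck-at-0

Evaluate each candidate on input A=1, B=1, C=0:
  M7 stuck-at-1: M1=1, M2=0, M3=1, M4=1, M5=0, M6=0, M7=1 [stuck-at-1] → 1 — eliminated
  M6 inverted output: M1=1, M2=0, M3=1, M4=1, M5=0, M6=1 [inverted output], M7=1 → 1 — eliminated
  M7 inverted output: M1=1, M2=0, M3=1, M4=1, M5=0, M6=0, M7=1 [inverted output] → 1 — eliminated
  M1 stuck-at-0: M1=0 [stuck-at-0], M2=1, M3=0, M4=0, M5=0, M6=0, M7=0 → 0 — matches
Only M1 stuck-at-0 reproduces the observed 0.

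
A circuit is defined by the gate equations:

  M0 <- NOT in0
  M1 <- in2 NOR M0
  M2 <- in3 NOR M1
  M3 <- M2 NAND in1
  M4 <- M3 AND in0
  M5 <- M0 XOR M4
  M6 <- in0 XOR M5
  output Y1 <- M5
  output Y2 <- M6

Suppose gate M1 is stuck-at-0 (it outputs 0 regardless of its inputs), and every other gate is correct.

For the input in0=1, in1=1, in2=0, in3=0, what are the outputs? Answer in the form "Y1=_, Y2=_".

Y1=0, Y2=1

Propagate with M1 forced: M0=0, M1=0 [stuck-at-0], M2=1, M3=0, M4=0, M5=0, M6=1.
So the outputs are Y1=0, Y2=1. (Without the fault they would be Y1=1, Y2=0.)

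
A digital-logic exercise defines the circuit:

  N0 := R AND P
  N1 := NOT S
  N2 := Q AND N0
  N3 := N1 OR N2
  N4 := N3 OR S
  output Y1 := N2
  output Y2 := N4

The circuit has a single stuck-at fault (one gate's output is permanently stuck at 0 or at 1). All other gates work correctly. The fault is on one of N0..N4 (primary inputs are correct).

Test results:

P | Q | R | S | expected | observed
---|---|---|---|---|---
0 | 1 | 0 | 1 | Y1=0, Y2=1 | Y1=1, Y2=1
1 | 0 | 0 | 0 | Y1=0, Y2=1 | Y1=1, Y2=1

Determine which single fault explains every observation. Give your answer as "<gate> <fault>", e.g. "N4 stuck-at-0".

Fault-free values for test 1 (P=0, Q=1, R=0, S=1): N0=0, N1=0, N2=0, N3=0, N4=1, giving Y1=0, Y2=1. Observed Y1=1, Y2=1.
Test 1: faults giving observed Y1=1, Y2=1 are {N0 stuck-at-1, N2 stuck-at-1}.
Test 2 (P=1, Q=0, R=0, S=0): fault-free N0=0, N1=1, N2=0, N3=1, N4=1 → Y1=0, Y2=1; observed Y1=1, Y2=1. Eliminates N0 stuck-at-1.
Only N2 stuck-at-1 is consistent with every test.

N2 stuck-at-1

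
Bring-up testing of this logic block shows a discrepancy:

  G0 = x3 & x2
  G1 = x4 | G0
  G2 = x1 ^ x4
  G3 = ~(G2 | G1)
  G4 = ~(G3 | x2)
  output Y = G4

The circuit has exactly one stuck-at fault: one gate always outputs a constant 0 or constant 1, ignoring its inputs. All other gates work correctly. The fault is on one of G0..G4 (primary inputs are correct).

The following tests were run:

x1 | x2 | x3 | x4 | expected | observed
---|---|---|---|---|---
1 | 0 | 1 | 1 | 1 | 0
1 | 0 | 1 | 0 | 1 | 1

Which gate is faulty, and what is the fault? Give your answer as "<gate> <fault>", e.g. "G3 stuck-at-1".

G1 stuck-at-0

Fault-free values for test 1 (x1=1, x2=0, x3=1, x4=1): G0=0, G1=1, G2=0, G3=0, G4=1, giving Y=1. Observed 0.
Test 1: faults giving observed 0 are {G1 stuck-at-0, G3 stuck-at-1, G4 stuck-at-0}.
Test 2 (x1=1, x2=0, x3=1, x4=0): fault-free G0=0, G1=0, G2=1, G3=0, G4=1 → 1; observed 1. Eliminates G3 stuck-at-1, G4 stuck-at-0.
Only G1 stuck-at-0 is consistent with every test.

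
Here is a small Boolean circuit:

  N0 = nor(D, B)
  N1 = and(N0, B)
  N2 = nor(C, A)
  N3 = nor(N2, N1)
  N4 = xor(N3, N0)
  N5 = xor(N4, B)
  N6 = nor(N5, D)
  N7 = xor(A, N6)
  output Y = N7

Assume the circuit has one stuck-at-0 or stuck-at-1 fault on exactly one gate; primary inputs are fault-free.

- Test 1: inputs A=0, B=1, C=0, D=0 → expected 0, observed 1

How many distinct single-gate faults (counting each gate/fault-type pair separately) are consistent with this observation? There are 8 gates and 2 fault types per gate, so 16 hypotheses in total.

Fault-free: N0=0, N1=0, N2=1, N3=0, N4=0, N5=1, N6=0, N7=0 → 0. Observed 1.
  N0: stuck-at-1 ✓; others ✗
  N1: none of the 2 fault types match ✗
  N2: stuck-at-0 ✓; others ✗
  N3: stuck-at-1 ✓; others ✗
  N4: stuck-at-1 ✓; others ✗
  N5: stuck-at-0 ✓; others ✗
  N6: stuck-at-1 ✓; others ✗
  N7: stuck-at-1 ✓; others ✗
Consistent faults: {N0 stuck-at-1, N2 stuck-at-0, N3 stuck-at-1, N4 stuck-at-1, N5 stuck-at-0, N6 stuck-at-1, N7 stuck-at-1} — 7 in all.

7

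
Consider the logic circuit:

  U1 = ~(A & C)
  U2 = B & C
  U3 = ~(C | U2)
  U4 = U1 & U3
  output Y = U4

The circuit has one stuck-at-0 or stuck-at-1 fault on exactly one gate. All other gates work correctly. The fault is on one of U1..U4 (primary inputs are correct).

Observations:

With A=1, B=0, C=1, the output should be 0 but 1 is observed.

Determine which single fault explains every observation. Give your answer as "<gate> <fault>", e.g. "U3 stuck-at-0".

Fault-free values for test 1 (A=1, B=0, C=1): U1=0, U2=0, U3=0, U4=0, giving Y=0. Observed 1.
Test 1: faults giving observed 1 are {U4 stuck-at-1}.
Only U4 stuck-at-1 is consistent with every test.

U4 stuck-at-1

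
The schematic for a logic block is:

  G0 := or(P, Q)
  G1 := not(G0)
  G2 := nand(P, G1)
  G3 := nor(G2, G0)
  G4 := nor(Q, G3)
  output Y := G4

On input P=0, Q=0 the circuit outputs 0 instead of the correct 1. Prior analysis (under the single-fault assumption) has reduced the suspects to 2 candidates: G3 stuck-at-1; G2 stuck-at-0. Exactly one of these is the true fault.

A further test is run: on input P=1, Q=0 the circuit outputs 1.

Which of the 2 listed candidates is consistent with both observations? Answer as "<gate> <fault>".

Evaluate each candidate on input P=1, Q=0:
  G3 stuck-at-1: G0=1, G1=0, G2=1, G3=1 [stuck-at-1], G4=0 → 0 — eliminated
  G2 stuck-at-0: G0=1, G1=0, G2=0 [stuck-at-0], G3=0, G4=1 → 1 — matches
Only G2 stuck-at-0 reproduces the observed 1.

G2 stuck-at-0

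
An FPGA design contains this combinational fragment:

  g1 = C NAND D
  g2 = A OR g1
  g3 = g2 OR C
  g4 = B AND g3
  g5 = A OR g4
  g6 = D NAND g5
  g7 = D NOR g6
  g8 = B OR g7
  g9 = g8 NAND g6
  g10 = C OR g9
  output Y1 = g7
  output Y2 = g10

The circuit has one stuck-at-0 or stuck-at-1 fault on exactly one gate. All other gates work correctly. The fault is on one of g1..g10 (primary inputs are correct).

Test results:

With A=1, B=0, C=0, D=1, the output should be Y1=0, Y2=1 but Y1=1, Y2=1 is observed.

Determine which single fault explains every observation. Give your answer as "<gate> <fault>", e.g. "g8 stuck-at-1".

g7 stuck-at-1

Fault-free values for test 1 (A=1, B=0, C=0, D=1): g1=1, g2=1, g3=1, g4=0, g5=1, g6=0, g7=0, g8=0, g9=1, g10=1, giving Y1=0, Y2=1. Observed Y1=1, Y2=1.
Test 1: faults giving observed Y1=1, Y2=1 are {g7 stuck-at-1}.
Only g7 stuck-at-1 is consistent with every test.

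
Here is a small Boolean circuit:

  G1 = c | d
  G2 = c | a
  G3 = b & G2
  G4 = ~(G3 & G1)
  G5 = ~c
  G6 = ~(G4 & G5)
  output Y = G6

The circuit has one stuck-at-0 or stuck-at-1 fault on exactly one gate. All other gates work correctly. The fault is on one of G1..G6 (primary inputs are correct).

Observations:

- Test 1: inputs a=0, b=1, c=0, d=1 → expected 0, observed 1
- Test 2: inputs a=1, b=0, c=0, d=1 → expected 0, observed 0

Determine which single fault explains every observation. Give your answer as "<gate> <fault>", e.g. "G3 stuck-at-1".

Fault-free values for test 1 (a=0, b=1, c=0, d=1): G1=1, G2=0, G3=0, G4=1, G5=1, G6=0, giving Y=0. Observed 1.
Test 1: faults giving observed 1 are {G2 stuck-at-1, G3 stuck-at-1, G4 stuck-at-0, G5 stuck-at-0, G6 stuck-at-1}.
Test 2 (a=1, b=0, c=0, d=1): fault-free G1=1, G2=1, G3=0, G4=1, G5=1, G6=0 → 0; observed 0. Eliminates G3 stuck-at-1, G4 stuck-at-0, G5 stuck-at-0, G6 stuck-at-1.
Only G2 stuck-at-1 is consistent with every test.

G2 stuck-at-1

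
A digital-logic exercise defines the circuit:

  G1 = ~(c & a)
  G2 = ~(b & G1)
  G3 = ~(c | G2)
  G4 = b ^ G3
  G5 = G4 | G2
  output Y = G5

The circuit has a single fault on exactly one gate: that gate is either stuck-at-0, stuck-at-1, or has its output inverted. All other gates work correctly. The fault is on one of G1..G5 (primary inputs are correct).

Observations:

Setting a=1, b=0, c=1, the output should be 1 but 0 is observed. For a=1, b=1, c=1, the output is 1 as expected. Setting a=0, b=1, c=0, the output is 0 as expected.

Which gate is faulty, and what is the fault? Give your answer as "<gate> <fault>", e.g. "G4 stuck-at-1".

G2 stuck-at-0

Fault-free values for test 1 (a=1, b=0, c=1): G1=0, G2=1, G3=0, G4=0, G5=1, giving Y=1. Observed 0.
Test 1: faults giving observed 0 are {G2 stuck-at-0, G2 inverted output, G5 stuck-at-0, G5 inverted output}.
Test 2 (a=1, b=1, c=1): fault-free G1=0, G2=1, G3=0, G4=1, G5=1 → 1; observed 1. Eliminates G5 stuck-at-0, G5 inverted output.
Test 3 (a=0, b=1, c=0): fault-free G1=1, G2=0, G3=1, G4=0, G5=0 → 0; observed 0. Eliminates G2 inverted output.
Only G2 stuck-at-0 is consistent with every test.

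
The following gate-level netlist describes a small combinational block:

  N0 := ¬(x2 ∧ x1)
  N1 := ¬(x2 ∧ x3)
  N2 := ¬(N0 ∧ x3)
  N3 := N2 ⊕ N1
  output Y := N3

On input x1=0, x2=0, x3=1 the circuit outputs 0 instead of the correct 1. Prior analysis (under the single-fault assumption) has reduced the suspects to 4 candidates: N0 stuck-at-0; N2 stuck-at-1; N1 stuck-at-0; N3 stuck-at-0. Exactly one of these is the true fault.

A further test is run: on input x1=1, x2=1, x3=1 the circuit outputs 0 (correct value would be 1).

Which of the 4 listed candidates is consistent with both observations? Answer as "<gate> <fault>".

Evaluate each candidate on input x1=1, x2=1, x3=1:
  N0 stuck-at-0: N0=0 [stuck-at-0], N1=0, N2=1, N3=1 → 1 — eliminated
  N2 stuck-at-1: N0=0, N1=0, N2=1 [stuck-at-1], N3=1 → 1 — eliminated
  N1 stuck-at-0: N0=0, N1=0 [stuck-at-0], N2=1, N3=1 → 1 — eliminated
  N3 stuck-at-0: N0=0, N1=0, N2=1, N3=0 [stuck-at-0] → 0 — matches
Only N3 stuck-at-0 reproduces the observed 0.

N3 stuck-at-0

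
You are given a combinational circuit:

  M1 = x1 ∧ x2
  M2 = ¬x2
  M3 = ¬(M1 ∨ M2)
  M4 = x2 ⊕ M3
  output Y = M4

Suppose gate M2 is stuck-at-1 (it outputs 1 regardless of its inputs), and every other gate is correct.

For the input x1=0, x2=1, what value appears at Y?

1

Propagate with M2 forced: M1=0, M2=1 [stuck-at-1], M3=0, M4=1.
So Y = 1. (Without the fault it would be 0.)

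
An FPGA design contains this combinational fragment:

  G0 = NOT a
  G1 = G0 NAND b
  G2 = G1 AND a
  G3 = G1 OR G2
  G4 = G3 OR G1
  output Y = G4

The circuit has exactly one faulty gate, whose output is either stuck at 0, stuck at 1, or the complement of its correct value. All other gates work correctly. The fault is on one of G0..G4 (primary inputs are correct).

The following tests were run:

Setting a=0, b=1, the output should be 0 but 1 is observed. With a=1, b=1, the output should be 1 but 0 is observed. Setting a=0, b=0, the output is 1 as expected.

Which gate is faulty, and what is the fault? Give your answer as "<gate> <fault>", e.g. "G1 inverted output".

G0 inverted output

Fault-free values for test 1 (a=0, b=1): G0=1, G1=0, G2=0, G3=0, G4=0, giving Y=0. Observed 1.
Test 1: faults giving observed 1 are {G0 stuck-at-0, G0 inverted output, G1 stuck-at-1, G1 inverted output, G2 stuck-at-1, G2 inverted output, G3 stuck-at-1, G3 inverted output, G4 stuck-at-1, G4 inverted output}.
Test 2 (a=1, b=1): fault-free G0=0, G1=1, G2=1, G3=1, G4=1 → 1; observed 0. Eliminates G0 stuck-at-0, G1 stuck-at-1, G2 stuck-at-1, G2 inverted output, G3 stuck-at-1, G3 inverted output, G4 stuck-at-1.
Test 3 (a=0, b=0): fault-free G0=1, G1=1, G2=0, G3=1, G4=1 → 1; observed 1. Eliminates G1 inverted output, G4 inverted output.
Only G0 inverted output is consistent with every test.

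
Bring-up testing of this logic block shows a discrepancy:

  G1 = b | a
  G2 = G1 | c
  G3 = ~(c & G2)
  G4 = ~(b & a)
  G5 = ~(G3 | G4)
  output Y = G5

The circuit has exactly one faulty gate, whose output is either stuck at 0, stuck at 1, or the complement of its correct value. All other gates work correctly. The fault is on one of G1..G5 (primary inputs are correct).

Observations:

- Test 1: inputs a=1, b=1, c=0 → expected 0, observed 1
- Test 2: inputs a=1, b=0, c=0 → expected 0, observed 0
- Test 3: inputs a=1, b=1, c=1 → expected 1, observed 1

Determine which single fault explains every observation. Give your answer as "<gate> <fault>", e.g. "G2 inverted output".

G3 stuck-at-0

Fault-free values for test 1 (a=1, b=1, c=0): G1=1, G2=1, G3=1, G4=0, G5=0, giving Y=0. Observed 1.
Test 1: faults giving observed 1 are {G3 stuck-at-0, G3 inverted output, G5 stuck-at-1, G5 inverted output}.
Test 2 (a=1, b=0, c=0): fault-free G1=1, G2=1, G3=1, G4=1, G5=0 → 0; observed 0. Eliminates G5 stuck-at-1, G5 inverted output.
Test 3 (a=1, b=1, c=1): fault-free G1=1, G2=1, G3=0, G4=0, G5=1 → 1; observed 1. Eliminates G3 inverted output.
Only G3 stuck-at-0 is consistent with every test.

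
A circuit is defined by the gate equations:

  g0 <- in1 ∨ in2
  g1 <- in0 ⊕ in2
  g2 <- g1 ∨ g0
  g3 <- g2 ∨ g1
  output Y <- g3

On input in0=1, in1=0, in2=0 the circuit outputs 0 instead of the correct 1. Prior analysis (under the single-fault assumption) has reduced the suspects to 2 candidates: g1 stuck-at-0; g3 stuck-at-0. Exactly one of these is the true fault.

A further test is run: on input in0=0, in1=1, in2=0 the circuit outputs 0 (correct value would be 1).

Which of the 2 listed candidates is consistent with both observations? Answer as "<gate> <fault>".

g3 stuck-at-0

Evaluate each candidate on input in0=0, in1=1, in2=0:
  g1 stuck-at-0: g0=1, g1=0 [stuck-at-0], g2=1, g3=1 → 1 — eliminated
  g3 stuck-at-0: g0=1, g1=0, g2=1, g3=0 [stuck-at-0] → 0 — matches
Only g3 stuck-at-0 reproduces the observed 0.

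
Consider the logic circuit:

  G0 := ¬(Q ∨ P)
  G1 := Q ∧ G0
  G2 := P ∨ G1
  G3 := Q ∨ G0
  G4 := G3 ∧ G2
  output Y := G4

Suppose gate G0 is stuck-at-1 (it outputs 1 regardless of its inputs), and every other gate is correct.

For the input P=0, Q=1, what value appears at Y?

Propagate with G0 forced: G0=1 [stuck-at-1], G1=1, G2=1, G3=1, G4=1.
So Y = 1. (Without the fault it would be 0.)

1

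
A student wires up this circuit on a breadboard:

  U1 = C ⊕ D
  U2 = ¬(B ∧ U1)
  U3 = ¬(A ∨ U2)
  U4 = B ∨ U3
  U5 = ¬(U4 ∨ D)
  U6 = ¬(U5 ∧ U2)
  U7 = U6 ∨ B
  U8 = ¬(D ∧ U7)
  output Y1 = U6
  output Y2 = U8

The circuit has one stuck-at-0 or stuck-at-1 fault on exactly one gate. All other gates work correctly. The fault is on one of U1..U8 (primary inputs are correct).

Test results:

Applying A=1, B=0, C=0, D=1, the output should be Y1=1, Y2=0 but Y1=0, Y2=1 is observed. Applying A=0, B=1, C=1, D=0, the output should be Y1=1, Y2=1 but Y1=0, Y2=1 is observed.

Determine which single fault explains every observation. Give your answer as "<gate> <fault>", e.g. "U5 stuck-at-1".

Fault-free values for test 1 (A=1, B=0, C=0, D=1): U1=1, U2=1, U3=0, U4=0, U5=0, U6=1, U7=1, U8=0, giving Y1=1, Y2=0. Observed Y1=0, Y2=1.
Test 1: faults giving observed Y1=0, Y2=1 are {U5 stuck-at-1, U6 stuck-at-0}.
Test 2 (A=0, B=1, C=1, D=0): fault-free U1=1, U2=0, U3=1, U4=1, U5=0, U6=1, U7=1, U8=1 → Y1=1, Y2=1; observed Y1=0, Y2=1. Eliminates U5 stuck-at-1.
Only U6 stuck-at-0 is consistent with every test.

U6 stuck-at-0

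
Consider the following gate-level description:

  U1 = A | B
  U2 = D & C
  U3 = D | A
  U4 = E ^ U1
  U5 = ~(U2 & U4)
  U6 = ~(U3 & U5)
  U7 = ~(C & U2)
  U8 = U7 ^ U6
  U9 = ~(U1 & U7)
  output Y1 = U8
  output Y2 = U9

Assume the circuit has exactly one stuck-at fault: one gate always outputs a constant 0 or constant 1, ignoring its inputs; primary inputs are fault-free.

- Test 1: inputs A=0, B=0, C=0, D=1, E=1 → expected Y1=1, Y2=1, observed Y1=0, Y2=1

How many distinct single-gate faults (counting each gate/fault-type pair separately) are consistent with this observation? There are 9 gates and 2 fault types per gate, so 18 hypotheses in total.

6

Fault-free: U1=0, U2=0, U3=1, U4=1, U5=1, U6=0, U7=1, U8=1, U9=1 → Y1=1, Y2=1. Observed Y1=0, Y2=1.
  U1: none of the 2 fault types match ✗
  U2: stuck-at-1 ✓; others ✗
  U3: stuck-at-0 ✓; others ✗
  U4: none of the 2 fault types match ✗
  U5: stuck-at-0 ✓; others ✗
  U6: stuck-at-1 ✓; others ✗
  U7: stuck-at-0 ✓; others ✗
  U8: stuck-at-0 ✓; others ✗
  U9: none of the 2 fault types match ✗
Consistent faults: {U2 stuck-at-1, U3 stuck-at-0, U5 stuck-at-0, U6 stuck-at-1, U7 stuck-at-0, U8 stuck-at-0} — 6 in all.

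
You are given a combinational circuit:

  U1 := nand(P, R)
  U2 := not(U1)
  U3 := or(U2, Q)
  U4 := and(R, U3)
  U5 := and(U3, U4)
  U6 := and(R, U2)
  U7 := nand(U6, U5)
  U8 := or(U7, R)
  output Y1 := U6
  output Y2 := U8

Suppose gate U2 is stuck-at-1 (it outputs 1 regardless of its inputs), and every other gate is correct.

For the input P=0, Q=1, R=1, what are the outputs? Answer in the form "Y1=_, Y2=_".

Y1=1, Y2=1

Propagate with U2 forced: U1=1, U2=1 [stuck-at-1], U3=1, U4=1, U5=1, U6=1, U7=0, U8=1.
So the outputs are Y1=1, Y2=1. (Without the fault they would be Y1=0, Y2=1.)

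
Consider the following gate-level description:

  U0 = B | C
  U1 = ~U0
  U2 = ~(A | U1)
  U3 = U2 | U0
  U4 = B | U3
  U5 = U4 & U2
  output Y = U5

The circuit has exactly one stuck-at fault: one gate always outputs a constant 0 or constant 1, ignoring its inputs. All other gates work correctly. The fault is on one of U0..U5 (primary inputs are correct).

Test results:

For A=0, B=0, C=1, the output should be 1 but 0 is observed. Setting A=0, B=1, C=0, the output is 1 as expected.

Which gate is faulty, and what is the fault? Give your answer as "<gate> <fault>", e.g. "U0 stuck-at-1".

Fault-free values for test 1 (A=0, B=0, C=1): U0=1, U1=0, U2=1, U3=1, U4=1, U5=1, giving Y=1. Observed 0.
Test 1: faults giving observed 0 are {U0 stuck-at-0, U1 stuck-at-1, U2 stuck-at-0, U3 stuck-at-0, U4 stuck-at-0, U5 stuck-at-0}.
Test 2 (A=0, B=1, C=0): fault-free U0=1, U1=0, U2=1, U3=1, U4=1, U5=1 → 1; observed 1. Eliminates U0 stuck-at-0, U1 stuck-at-1, U2 stuck-at-0, U4 stuck-at-0, U5 stuck-at-0.
Only U3 stuck-at-0 is consistent with every test.

U3 stuck-at-0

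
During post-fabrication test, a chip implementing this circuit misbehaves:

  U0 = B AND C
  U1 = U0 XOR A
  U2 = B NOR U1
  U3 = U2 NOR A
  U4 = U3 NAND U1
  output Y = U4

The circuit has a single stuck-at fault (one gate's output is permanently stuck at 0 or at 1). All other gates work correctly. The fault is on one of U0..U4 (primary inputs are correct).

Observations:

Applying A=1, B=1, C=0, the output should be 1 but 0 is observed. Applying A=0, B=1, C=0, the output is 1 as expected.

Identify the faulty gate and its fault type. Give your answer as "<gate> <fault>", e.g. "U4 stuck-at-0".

U3 stuck-at-1

Fault-free values for test 1 (A=1, B=1, C=0): U0=0, U1=1, U2=0, U3=0, U4=1, giving Y=1. Observed 0.
Test 1: faults giving observed 0 are {U3 stuck-at-1, U4 stuck-at-0}.
Test 2 (A=0, B=1, C=0): fault-free U0=0, U1=0, U2=0, U3=1, U4=1 → 1; observed 1. Eliminates U4 stuck-at-0.
Only U3 stuck-at-1 is consistent with every test.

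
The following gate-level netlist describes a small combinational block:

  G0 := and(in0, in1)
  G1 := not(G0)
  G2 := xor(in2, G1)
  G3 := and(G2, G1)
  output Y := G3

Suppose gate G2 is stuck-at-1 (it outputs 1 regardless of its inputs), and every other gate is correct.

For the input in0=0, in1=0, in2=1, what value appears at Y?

Propagate with G2 forced: G0=0, G1=1, G2=1 [stuck-at-1], G3=1.
So Y = 1. (Without the fault it would be 0.)

1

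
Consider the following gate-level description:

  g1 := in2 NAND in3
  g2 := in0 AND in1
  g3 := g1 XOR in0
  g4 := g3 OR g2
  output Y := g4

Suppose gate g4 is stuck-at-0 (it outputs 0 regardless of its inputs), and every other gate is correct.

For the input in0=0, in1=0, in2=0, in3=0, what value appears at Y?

Propagate with g4 forced: g1=1, g2=0, g3=1, g4=0 [stuck-at-0].
So Y = 0. (Without the fault it would be 1.)

0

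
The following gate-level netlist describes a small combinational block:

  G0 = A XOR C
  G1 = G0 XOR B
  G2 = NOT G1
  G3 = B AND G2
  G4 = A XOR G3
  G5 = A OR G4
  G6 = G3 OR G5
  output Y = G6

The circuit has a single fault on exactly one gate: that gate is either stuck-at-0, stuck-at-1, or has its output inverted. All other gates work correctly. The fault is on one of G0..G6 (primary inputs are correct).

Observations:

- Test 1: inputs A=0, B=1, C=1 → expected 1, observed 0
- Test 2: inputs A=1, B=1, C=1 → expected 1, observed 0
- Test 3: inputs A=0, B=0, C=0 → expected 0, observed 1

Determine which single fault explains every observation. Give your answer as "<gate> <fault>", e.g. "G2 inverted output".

Fault-free values for test 1 (A=0, B=1, C=1): G0=1, G1=0, G2=1, G3=1, G4=1, G5=1, G6=1, giving Y=1. Observed 0.
Test 1: faults giving observed 0 are {G0 stuck-at-0, G0 inverted output, G1 stuck-at-1, G1 inverted output, G2 stuck-at-0, G2 inverted output, G3 stuck-at-0, G3 inverted output, G6 stuck-at-0, G6 inverted output}.
Test 2 (A=1, B=1, C=1): fault-free G0=0, G1=1, G2=0, G3=0, G4=1, G5=1, G6=1 → 1; observed 0. Eliminates G0 stuck-at-0, G0 inverted output, G1 stuck-at-1, G1 inverted output, G2 stuck-at-0, G2 inverted output, G3 stuck-at-0, G3 inverted output.
Test 3 (A=0, B=0, C=0): fault-free G0=0, G1=0, G2=1, G3=0, G4=0, G5=0, G6=0 → 0; observed 1. Eliminates G6 stuck-at-0.
Only G6 inverted output is consistent with every test.

G6 inverted output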